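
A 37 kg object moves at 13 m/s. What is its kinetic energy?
KE = ½mv² = ½×37×13² = 3126.5 J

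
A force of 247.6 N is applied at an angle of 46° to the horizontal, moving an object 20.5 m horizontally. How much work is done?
W = Fd cosθ = 247.6×20.5×cos(46°) = 3525.9 J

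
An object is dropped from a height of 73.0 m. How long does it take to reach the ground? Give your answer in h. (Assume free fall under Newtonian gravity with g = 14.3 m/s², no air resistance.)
t = √(2h/g) (with unit conversion) = 0.0008876 h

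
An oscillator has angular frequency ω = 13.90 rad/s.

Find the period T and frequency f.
T = 2π/ω = 2π/13.9 = 0.452 s; f = ω/2π = 2.212 Hz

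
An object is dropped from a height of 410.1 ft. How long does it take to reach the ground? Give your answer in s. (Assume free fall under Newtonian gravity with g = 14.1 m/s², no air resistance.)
t = √(2h/g) (with unit conversion) = 4.211 s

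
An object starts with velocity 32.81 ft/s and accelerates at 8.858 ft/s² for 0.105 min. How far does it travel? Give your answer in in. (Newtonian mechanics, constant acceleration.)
d = v₀t + ½at² (with unit conversion) = 4590.0 in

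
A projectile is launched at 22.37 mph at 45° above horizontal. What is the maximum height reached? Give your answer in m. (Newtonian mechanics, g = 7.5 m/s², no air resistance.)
H = v₀²sin²(θ)/(2g) (with unit conversion) = 3.334 m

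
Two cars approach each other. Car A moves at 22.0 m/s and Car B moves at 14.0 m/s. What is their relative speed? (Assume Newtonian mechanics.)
v_rel = v_A + v_B = 22.0 + 14.0 = 36.0 m/s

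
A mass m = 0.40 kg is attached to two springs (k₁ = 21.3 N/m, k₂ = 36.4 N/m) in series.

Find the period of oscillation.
k_eq = k₁k₂/(k₁+k₂) = 13.44 N/m
T = 2π√(m/k_eq) = 2π√(0.4/13.44) = 1.084 s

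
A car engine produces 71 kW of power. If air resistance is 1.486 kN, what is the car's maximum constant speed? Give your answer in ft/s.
P = Fv → v = P/F = 71000 W / 1486 N = 47.78 m/s = 156.8 ft/s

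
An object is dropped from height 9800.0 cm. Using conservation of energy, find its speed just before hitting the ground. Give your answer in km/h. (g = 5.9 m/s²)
mgh = ½mv² → v = √(2gh) = √(2×5.9×98) = 34.01 m/s = 122.4 km/h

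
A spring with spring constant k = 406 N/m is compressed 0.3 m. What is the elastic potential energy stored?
PE = ½kx² = ½×406×0.3² = 18.27 J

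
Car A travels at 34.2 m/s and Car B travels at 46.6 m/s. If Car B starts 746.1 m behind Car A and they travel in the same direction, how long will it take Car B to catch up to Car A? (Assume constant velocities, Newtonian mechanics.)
Relative speed: v_rel = 46.6 - 34.2 = 12.4 m/s
Time to catch: t = d₀/v_rel = 746.1/12.4 = 60.17 s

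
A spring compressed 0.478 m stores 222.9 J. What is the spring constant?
PE = ½kx² → k = 2PE/x² = 2×222.9/0.478² = 1951.0 N/m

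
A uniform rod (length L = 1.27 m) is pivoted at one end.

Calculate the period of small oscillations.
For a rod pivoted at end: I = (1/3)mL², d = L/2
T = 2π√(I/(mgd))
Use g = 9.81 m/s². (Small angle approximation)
I/m = (1/3)L² = 0.5376 m²; d = L/2 = 0.635 m
T = 2π√(I/(mgd)) = 2π√(0.5376/(9.81×0.635)) = 1.846 s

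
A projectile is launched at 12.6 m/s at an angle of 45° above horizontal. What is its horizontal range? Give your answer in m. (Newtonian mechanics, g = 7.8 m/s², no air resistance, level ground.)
R = v₀² sin(2θ) / g = 20.35 m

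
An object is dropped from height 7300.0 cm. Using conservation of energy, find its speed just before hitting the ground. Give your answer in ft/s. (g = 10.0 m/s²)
mgh = ½mv² → v = √(2gh) = √(2×10.0×73) = 38.21 m/s = 125.4 ft/s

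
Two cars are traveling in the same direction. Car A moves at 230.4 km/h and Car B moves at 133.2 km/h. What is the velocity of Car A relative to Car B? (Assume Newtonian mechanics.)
v_rel = v_A - v_B = 230.4 - 133.2 = 97.2 km/h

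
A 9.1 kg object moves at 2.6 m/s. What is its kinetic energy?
KE = ½mv² = ½×9.1×2.6² = 30.758 J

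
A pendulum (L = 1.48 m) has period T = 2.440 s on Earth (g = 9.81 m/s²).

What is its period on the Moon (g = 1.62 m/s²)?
T = 2π√(L/g), so T_moon/T_earth = √(g_earth/g_moon)
T_moon = 2π√(1.48/1.62) = 6.006 s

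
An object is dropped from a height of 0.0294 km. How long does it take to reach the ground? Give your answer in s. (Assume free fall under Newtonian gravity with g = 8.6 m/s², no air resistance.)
t = √(2h/g) (with unit conversion) = 2.615 s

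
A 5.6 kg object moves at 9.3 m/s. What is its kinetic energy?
KE = ½mv² = ½×5.6×9.3² = 242.172 J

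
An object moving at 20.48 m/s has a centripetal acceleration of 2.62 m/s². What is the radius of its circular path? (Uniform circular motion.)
r = v²/a_c = 20.48²/2.62 = 160.09 m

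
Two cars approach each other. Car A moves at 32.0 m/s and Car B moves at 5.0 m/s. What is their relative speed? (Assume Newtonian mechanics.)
v_rel = v_A + v_B = 32.0 + 5.0 = 37.0 m/s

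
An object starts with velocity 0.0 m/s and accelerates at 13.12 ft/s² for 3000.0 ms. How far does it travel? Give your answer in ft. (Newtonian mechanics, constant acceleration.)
d = v₀t + ½at² (with unit conversion) = 59.04 ft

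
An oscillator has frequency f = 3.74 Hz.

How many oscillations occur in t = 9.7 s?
n = f×t = 3.74×9.7 = 36.28 oscillations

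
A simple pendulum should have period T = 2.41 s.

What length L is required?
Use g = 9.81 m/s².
T = 2π√(L/g) → L = g(T/2π)² = 9.81×(2.41/2π)² = 1.443 m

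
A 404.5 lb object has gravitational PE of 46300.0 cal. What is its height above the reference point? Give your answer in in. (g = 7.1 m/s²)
PE = mgh → h = PE/(mg) = 1.937e+05 J / (183.5 kg × 7.1 m/s²) = 148.7 m = 5855.0 in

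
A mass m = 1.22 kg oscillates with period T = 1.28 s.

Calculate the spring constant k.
T = 2π√(m/k) → k = m(2π/T)² = 1.22×(2π/1.28)² = 29.4 N/m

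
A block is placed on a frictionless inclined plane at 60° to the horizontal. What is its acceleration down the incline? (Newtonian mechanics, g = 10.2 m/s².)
a = g sin(θ) = 10.2 × sin(60°) = 10.2 × 0.866 = 8.83 m/s²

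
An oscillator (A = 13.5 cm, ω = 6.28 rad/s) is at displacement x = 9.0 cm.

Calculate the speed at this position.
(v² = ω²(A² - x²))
v = ω√(A² − x²) = 6.28×√(0.135² − 0.09²) = 0.6319 m/s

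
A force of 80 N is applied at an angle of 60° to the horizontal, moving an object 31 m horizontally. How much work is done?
W = Fd cosθ = 80×31×cos(60°) = 1240.0 J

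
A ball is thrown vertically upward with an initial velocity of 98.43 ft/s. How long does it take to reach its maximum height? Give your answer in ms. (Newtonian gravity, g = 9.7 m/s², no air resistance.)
t_up = v₀/g (with unit conversion) = 3093.0 ms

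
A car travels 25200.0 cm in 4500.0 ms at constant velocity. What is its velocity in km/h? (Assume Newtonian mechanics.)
v = d/t (with unit conversion) = 201.6 km/h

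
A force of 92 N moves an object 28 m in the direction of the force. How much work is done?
W = Fd = 92×28 = 2576.0 J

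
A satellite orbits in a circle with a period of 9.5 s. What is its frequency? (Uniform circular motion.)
f = 1/T = 1/9.5 = 0.1053 Hz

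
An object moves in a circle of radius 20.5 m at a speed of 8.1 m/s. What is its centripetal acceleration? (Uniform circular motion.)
a_c = v²/r = 8.1²/20.5 = 65.61/20.5 = 3.2 m/s²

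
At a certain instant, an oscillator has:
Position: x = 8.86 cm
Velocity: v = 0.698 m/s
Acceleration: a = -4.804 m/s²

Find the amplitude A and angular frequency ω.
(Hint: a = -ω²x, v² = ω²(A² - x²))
a = −ω²x → ω = √(|a|/x) = √(4.804/0.0886) = 7.364 rad/s
v² = ω²(A² − x²) → A = √(x² + v²/ω²) = √(0.0886² + 0.698²/7.364²) = 0.1298 m = 12.98 cm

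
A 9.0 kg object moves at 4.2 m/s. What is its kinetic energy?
KE = ½mv² = ½×9.0×4.2² = 79.38 J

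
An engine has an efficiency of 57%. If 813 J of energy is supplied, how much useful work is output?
W_out = η × W_in = 0.57 × 813 = 463.41 J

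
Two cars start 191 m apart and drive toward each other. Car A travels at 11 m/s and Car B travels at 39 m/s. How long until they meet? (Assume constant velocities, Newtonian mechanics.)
Combined speed: v_combined = 11 + 39 = 50 m/s
Time to meet: t = d/50 = 191/50 = 3.82 s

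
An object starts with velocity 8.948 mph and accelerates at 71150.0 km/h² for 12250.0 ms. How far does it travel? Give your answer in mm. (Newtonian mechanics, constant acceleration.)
d = v₀t + ½at² (with unit conversion) = 460900.0 mm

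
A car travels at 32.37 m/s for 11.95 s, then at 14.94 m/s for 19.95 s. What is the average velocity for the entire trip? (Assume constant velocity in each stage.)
d₁ = v₁t₁ = 32.37 × 11.95 = 386.821 m
d₂ = v₂t₂ = 14.94 × 19.95 = 298.053 m
d_total = 684.87 m, t_total = 31.9 s
v_avg = d_total/t_total = 684.87/31.9 = 21.47 m/s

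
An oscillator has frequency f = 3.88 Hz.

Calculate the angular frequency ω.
ω = 2πf = 2π×3.88 = 24.38 rad/s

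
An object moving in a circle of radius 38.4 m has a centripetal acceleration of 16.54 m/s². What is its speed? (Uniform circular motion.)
v = √(a_c × r) = √(16.54 × 38.4) = 25.2 m/s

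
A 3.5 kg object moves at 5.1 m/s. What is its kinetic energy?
KE = ½mv² = ½×3.5×5.1² = 45.5175 J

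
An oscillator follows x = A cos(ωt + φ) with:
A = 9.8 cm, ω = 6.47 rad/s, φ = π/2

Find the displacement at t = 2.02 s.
x = A cos(ωt + φ) = 9.8×cos(6.47×2.02 + π/2) = -4.724 cm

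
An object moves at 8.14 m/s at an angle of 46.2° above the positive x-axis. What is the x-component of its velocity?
vₓ = v cos(θ) = 8.14 × cos(46.2°) = 5.63 m/s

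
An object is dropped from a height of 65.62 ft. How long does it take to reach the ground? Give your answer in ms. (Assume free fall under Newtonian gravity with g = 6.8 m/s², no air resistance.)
t = √(2h/g) (with unit conversion) = 2425.0 ms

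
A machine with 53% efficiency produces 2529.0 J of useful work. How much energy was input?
W_in = W_out/η = 2529.0/0.53 = 4771.7 J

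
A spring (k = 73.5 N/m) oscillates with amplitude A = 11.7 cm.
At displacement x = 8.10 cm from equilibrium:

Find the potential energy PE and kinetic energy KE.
E_total = ½kA² = ½×73.5×(0.117)² = 0.5031 J
PE = ½kx² = ½×73.5×(0.081)² = 0.2411 J
KE = E_total − PE = 0.262 J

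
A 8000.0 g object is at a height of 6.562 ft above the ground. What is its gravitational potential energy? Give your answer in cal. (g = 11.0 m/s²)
PE = mgh = 8 kg × 11.0 m/s² × 2 m = 176 J = 42.07 cal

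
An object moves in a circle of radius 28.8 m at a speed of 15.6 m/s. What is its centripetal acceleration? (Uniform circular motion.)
a_c = v²/r = 15.6²/28.8 = 243.36/28.8 = 8.45 m/s²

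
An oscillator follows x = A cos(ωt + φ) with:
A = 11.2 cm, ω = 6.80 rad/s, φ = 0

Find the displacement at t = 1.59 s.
x = A cos(ωt + φ) = 11.2×cos(6.8×1.59 + 0) = -2.045 cm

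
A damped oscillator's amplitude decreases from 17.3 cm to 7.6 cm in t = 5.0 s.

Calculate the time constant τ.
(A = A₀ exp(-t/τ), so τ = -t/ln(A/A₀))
A/A₀ = 7.6/17.3 = 0.4393; ln(A/A₀) = -0.8226
τ = −t/ln(A/A₀) = −5.0/-0.8226 = 6.079 s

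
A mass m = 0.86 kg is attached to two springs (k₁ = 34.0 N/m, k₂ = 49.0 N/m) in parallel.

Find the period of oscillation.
k_eq = k₁+k₂ = 83 N/m
T = 2π√(m/k_eq) = 2π√(0.86/83) = 0.6396 s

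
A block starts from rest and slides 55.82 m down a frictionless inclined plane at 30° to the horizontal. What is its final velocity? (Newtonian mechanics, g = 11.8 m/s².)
a = g sin(θ) = 11.8 × sin(30°) = 5.9 m/s²
v = √(2ad) = √(2 × 5.9 × 55.82) = 25.66 m/s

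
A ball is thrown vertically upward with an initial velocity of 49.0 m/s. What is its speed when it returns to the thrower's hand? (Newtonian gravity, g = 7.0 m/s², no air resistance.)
By conservation of energy, the ball returns at the same speed = 49.0 m/s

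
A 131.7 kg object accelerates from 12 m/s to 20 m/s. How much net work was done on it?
W_net = ΔKE = ½m(v₂² − v₁²) = ½×131.7×(20² − 12²) = 16857.6 J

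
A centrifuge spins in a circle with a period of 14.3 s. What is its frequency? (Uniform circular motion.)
f = 1/T = 1/14.3 = 0.0699 Hz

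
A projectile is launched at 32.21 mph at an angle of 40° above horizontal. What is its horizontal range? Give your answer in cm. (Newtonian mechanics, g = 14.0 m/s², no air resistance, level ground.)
R = v₀² sin(2θ) / g (with unit conversion) = 1458.0 cm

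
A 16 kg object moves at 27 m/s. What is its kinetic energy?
KE = ½mv² = ½×16×27² = 5832.0 J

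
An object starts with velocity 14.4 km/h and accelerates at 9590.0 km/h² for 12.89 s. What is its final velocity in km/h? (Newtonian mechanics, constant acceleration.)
v = v₀ + at (with unit conversion) = 48.74 km/h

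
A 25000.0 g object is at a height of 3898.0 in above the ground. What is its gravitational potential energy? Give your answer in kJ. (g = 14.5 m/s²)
PE = mgh = 25 kg × 14.5 m/s² × 99.01 m = 3.589e+04 J = 35.89 kJ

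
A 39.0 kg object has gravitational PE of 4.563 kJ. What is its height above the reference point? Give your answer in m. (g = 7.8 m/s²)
PE = mgh → h = PE/(mg) = 4563 J / (39 kg × 7.8 m/s²) = 15 m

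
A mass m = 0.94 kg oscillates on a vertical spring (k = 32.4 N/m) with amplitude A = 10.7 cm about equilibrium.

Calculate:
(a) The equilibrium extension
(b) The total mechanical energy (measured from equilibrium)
x_eq = mg/k = 0.94×9.81/32.4 = 0.2846 m = 28.46 cm
E = ½kA² = ½×32.4×(0.107)² = 0.1855 J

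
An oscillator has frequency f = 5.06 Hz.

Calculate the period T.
T = 1/f = 1/5.06 = 0.1976 s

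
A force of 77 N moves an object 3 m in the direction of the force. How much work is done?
W = Fd = 77×3 = 231.0 J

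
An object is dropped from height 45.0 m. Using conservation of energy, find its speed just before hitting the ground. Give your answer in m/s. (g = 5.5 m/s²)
mgh = ½mv² → v = √(2gh) = √(2×5.5×45) = 22.25 m/s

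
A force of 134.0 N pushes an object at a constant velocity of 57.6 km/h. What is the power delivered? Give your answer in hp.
P = Fv = 134 N × 16 m/s = 2144 W = 2.875 hp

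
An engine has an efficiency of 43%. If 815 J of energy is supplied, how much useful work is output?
W_out = η × W_in = 0.43 × 815 = 350.45 J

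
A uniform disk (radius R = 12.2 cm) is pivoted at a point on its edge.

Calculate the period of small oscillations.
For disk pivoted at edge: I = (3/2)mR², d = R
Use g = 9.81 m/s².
I/m = (3/2)R² = 0.02233 m²; d = R = 0.122 m
T = 2π√((3/2)R²/(gR)) = 2π√(3R/(2g)) = 0.8582 s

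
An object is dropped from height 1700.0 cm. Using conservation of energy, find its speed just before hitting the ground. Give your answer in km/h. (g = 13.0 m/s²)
mgh = ½mv² → v = √(2gh) = √(2×13.0×17) = 21.02 m/s = 75.69 km/h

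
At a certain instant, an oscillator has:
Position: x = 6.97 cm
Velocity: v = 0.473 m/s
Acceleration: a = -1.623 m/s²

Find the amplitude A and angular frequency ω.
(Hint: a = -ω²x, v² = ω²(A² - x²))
a = −ω²x → ω = √(|a|/x) = √(1.623/0.0697) = 4.826 rad/s
v² = ω²(A² − x²) → A = √(x² + v²/ω²) = √(0.0697² + 0.473²/4.826²) = 0.1203 m = 12.03 cm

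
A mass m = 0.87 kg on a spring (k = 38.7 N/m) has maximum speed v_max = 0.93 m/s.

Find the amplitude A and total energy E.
½mv²_max = ½kA² → A = v_max√(m/k) = 0.93×√(0.87/38.7) = 0.1394 m = 13.94 cm
E = ½mv²_max = ½×0.87×0.93² = 0.3762 J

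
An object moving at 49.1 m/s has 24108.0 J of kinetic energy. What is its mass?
KE = ½mv² → m = 2KE/v² = 2×24108.0/49.1² = 20.0 kg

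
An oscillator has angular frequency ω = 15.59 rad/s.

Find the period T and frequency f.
T = 2π/ω = 2π/15.59 = 0.403 s; f = ω/2π = 2.481 Hz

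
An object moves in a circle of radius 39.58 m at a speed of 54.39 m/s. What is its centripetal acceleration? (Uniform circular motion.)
a_c = v²/r = 54.39²/39.58 = 2958.27/39.58 = 74.74 m/s²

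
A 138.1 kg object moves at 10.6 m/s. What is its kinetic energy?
KE = ½mv² = ½×138.1×10.6² = 7758.458 J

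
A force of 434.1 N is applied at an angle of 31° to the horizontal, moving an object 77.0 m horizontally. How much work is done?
W = Fd cosθ = 434.1×77.0×cos(31°) = 28651.0 J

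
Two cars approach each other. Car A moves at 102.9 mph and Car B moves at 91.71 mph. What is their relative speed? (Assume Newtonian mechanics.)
v_rel = v_A + v_B = 102.9 + 91.71 = 194.6 mph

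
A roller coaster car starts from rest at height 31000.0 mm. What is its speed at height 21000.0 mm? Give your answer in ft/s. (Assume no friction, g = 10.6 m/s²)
mgh₁ = ½mv₂² + mgh₂ → v₂ = √(2g(h₁−h₂)) = √(2×10.6×(31−21)) = 14.56 m/s = 47.77 ft/s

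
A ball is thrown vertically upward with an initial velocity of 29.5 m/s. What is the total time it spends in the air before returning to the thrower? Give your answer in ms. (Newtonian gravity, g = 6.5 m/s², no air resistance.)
t_total = 2v₀/g (with unit conversion) = 9077.0 ms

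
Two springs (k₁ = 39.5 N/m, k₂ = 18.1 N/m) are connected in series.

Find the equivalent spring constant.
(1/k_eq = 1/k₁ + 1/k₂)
1/k_eq = 1/39.5 + 1/18.1 = 0.080565; k_eq = 12.41 N/m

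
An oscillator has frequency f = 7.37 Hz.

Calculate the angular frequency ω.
ω = 2πf = 2π×7.37 = 46.31 rad/s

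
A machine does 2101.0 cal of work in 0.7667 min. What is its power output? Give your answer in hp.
P = W/t = 8791 J / 46 s = 191.1 W = 0.2563 hp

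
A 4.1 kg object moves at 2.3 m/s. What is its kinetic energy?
KE = ½mv² = ½×4.1×2.3² = 10.8445 J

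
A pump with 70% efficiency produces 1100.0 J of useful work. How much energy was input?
W_in = W_out/η = 1100.0/0.7 = 1571.4 J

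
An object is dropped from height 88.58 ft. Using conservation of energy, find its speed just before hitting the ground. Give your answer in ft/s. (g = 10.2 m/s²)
mgh = ½mv² → v = √(2gh) = √(2×10.2×27) = 23.47 m/s = 77.0 ft/s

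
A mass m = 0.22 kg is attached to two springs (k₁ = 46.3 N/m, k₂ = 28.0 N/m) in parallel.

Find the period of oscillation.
k_eq = k₁+k₂ = 74.3 N/m
T = 2π√(m/k_eq) = 2π√(0.22/74.3) = 0.3419 s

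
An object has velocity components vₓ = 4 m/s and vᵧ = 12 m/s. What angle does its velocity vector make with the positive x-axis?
θ = arctan(vᵧ/vₓ) = arctan(12/4) = 71.57°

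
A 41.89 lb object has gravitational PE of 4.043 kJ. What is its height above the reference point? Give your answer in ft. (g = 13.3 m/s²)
PE = mgh → h = PE/(mg) = 4043 J / (19 kg × 13.3 m/s²) = 16 m = 52.49 ft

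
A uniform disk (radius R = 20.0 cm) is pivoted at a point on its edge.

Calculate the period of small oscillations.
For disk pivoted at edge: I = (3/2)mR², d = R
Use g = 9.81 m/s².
I/m = (3/2)R² = 0.06 m²; d = R = 0.2 m
T = 2π√((3/2)R²/(gR)) = 2π√(3R/(2g)) = 1.099 s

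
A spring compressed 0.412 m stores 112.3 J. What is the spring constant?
PE = ½kx² → k = 2PE/x² = 2×112.3/0.412² = 1323.0 N/m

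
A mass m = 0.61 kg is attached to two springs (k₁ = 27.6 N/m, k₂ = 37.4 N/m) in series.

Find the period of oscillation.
k_eq = k₁k₂/(k₁+k₂) = 15.88 N/m
T = 2π√(m/k_eq) = 2π√(0.61/15.88) = 1.231 s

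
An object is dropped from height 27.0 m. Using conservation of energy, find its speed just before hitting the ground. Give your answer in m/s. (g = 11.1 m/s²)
mgh = ½mv² → v = √(2gh) = √(2×11.1×27) = 24.48 m/s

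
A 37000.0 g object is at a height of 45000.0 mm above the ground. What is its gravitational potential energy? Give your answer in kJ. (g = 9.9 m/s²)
PE = mgh = 37 kg × 9.9 m/s² × 45 m = 1.648e+04 J = 16.48 kJ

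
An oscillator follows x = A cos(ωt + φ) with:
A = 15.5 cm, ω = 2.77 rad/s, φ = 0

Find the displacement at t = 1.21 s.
x = A cos(ωt + φ) = 15.5×cos(2.77×1.21 + 0) = -15.16 cm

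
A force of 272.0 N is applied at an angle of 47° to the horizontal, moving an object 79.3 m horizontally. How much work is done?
W = Fd cosθ = 272.0×79.3×cos(47°) = 14710.0 J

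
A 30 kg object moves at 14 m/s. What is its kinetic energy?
KE = ½mv² = ½×30×14² = 2940.0 J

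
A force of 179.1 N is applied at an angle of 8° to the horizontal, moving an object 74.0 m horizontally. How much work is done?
W = Fd cosθ = 179.1×74.0×cos(8°) = 13124.0 J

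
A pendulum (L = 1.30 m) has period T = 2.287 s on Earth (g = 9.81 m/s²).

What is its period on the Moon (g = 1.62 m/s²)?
T = 2π√(L/g), so T_moon/T_earth = √(g_earth/g_moon)
T_moon = 2π√(1.3/1.62) = 5.629 s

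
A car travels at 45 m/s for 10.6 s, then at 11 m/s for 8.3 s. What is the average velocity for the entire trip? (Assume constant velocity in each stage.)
d₁ = v₁t₁ = 45 × 10.6 = 477 m
d₂ = v₂t₂ = 11 × 8.3 = 91.3 m
d_total = 568.3 m, t_total = 18.9 s
v_avg = d_total/t_total = 568.3/18.9 = 30.07 m/s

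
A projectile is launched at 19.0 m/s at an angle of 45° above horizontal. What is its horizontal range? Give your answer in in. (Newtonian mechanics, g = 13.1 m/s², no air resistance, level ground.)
R = v₀² sin(2θ) / g (with unit conversion) = 1085.0 in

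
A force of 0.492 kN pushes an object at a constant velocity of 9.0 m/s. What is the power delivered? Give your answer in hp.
P = Fv = 492 N × 9 m/s = 4428 W = 5.938 hp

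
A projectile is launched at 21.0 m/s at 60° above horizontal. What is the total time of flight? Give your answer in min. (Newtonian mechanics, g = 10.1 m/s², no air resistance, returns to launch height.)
T = 2v₀sin(θ)/g (with unit conversion) = 0.06002 min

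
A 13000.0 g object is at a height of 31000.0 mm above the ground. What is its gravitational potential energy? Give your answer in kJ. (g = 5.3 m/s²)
PE = mgh = 13 kg × 5.3 m/s² × 31 m = 2136 J = 2.136 kJ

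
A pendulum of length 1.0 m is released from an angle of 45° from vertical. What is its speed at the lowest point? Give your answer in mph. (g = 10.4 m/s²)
h = L(1 − cosθ) = 1.0×(1 − cos45°) = 0.2929 m
v = √(2gh) = √(2×10.4×0.2929) = 2.468 m/s = 5.521 mph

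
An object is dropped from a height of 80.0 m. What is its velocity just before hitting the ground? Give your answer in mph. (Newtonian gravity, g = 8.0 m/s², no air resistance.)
v = √(2gh) (with unit conversion) = 80.03 mph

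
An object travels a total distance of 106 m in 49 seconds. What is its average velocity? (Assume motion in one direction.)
v_avg = Δd / Δt = 106 / 49 = 2.16 m/s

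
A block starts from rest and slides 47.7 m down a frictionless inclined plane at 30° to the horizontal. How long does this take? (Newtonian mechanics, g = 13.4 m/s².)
a = g sin(θ) = 13.4 × sin(30°) = 6.7 m/s²
t = √(2d/a) = √(2 × 47.7 / 6.7) = 3.77 s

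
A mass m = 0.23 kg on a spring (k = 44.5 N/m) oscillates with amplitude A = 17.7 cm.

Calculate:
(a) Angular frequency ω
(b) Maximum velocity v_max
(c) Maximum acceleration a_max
ω = √(k/m) = √(44.5/0.23) = 13.91 rad/s
v_max = ωA = 13.91×0.177 = 2.462 m/s
a_max = ω²A = 13.91²×0.177 = 34.25 m/s²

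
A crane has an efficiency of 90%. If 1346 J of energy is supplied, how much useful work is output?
W_out = η × W_in = 0.9 × 1346 = 1211.4 J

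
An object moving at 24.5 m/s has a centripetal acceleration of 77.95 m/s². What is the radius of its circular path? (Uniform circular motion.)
r = v²/a_c = 24.5²/77.95 = 7.7 m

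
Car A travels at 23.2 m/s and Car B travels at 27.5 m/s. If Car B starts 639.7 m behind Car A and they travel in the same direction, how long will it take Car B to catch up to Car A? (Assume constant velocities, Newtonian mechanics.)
Relative speed: v_rel = 27.5 - 23.2 = 4.3 m/s
Time to catch: t = d₀/v_rel = 639.7/4.3 = 148.77 s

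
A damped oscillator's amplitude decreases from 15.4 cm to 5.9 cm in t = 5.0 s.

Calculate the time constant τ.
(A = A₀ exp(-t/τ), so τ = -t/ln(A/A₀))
A/A₀ = 5.9/15.4 = 0.3831; ln(A/A₀) = -0.9594
τ = −t/ln(A/A₀) = −5.0/-0.9594 = 5.212 s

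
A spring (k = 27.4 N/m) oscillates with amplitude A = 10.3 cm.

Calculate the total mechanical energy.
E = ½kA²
E = ½kA² = ½×27.4×(0.103)² = 0.1453 J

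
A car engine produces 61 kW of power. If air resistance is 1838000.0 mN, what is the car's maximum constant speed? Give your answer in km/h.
P = Fv → v = P/F = 61000 W / 1838 N = 33.19 m/s = 119.5 km/h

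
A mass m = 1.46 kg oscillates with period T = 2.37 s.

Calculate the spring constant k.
T = 2π√(m/k) → k = m(2π/T)² = 1.46×(2π/2.37)² = 10.26 N/m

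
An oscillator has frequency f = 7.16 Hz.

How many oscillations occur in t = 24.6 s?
n = f×t = 7.16×24.6 = 176.1 oscillations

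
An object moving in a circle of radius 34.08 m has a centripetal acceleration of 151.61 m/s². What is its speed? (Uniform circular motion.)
v = √(a_c × r) = √(151.61 × 34.08) = 71.88 m/s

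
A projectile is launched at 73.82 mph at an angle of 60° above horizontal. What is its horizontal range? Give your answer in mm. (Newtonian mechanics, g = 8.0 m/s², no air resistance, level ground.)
R = v₀² sin(2θ) / g (with unit conversion) = 117900.0 mm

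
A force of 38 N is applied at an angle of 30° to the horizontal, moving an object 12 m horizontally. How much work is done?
W = Fd cosθ = 38×12×cos(30°) = 394.91 J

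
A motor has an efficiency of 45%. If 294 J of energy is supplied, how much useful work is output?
W_out = η × W_in = 0.45 × 294 = 132.3 J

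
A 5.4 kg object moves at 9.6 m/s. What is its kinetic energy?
KE = ½mv² = ½×5.4×9.6² = 248.832 J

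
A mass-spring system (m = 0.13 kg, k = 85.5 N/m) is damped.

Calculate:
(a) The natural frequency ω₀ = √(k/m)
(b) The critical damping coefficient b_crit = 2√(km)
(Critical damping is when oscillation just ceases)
ω₀ = √(k/m) = √(85.5/0.13) = 25.65 rad/s
b_crit = 2√(km) = 2√(85.5×0.13) = 6.668 kg/s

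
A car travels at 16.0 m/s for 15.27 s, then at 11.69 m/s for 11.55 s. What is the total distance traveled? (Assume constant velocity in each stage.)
d₁ = v₁t₁ = 16.0 × 15.27 = 244.32 m
d₂ = v₂t₂ = 11.69 × 11.55 = 135.019 m
d_total = 244.32 + 135.019 = 379.34 m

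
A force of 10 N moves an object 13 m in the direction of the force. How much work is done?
W = Fd = 10×13 = 130.0 J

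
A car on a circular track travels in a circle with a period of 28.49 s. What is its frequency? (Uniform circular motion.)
f = 1/T = 1/28.49 = 0.0351 Hz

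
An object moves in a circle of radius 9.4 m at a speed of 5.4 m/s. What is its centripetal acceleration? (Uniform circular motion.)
a_c = v²/r = 5.4²/9.4 = 29.16/9.4 = 3.1 m/s²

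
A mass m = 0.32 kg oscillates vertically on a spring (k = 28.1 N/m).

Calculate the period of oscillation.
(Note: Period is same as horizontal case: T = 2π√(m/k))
T = 2π√(m/k) = 2π√(0.32/28.1) = 0.6705 s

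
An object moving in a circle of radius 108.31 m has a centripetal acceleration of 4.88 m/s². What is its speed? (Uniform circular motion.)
v = √(a_c × r) = √(4.88 × 108.31) = 22.99 m/s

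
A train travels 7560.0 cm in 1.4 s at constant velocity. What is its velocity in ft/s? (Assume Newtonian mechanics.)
v = d/t (with unit conversion) = 177.2 ft/s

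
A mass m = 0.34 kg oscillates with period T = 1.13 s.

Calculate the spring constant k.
T = 2π√(m/k) → k = m(2π/T)² = 0.34×(2π/1.13)² = 10.51 N/m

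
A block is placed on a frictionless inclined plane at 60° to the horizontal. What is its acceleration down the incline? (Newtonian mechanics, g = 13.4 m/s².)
a = g sin(θ) = 13.4 × sin(60°) = 13.4 × 0.866 = 11.6 m/s²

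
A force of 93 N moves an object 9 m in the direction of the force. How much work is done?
W = Fd = 93×9 = 837.0 J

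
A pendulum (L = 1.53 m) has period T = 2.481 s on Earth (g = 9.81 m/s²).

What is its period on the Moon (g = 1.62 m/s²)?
T = 2π√(L/g), so T_moon/T_earth = √(g_earth/g_moon)
T_moon = 2π√(1.53/1.62) = 6.106 s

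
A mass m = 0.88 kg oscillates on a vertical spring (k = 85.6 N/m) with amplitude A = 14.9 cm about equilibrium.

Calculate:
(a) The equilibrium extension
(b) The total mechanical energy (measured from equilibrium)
x_eq = mg/k = 0.88×9.81/85.6 = 0.1009 m = 10.09 cm
E = ½kA² = ½×85.6×(0.149)² = 0.9502 J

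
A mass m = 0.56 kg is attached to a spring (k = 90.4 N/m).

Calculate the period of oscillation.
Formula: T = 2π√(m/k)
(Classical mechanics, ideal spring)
T = 2π√(m/k) = 2π√(0.56/90.4) = 0.4945 s; f = 1/T = 2.022 Hz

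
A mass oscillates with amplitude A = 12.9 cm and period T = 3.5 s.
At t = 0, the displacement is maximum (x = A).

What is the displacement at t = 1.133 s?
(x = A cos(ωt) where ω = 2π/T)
ω = 2π/T = 2π/3.5 = 1.795 rad/s
x = A cos(ωt) = 12.9×cos(1.795×1.133) = -5.763 cm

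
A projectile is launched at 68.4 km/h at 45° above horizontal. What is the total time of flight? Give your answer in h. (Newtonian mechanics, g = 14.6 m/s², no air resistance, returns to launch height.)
T = 2v₀sin(θ)/g (with unit conversion) = 0.0005112 h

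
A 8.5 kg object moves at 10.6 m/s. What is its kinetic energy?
KE = ½mv² = ½×8.5×10.6² = 477.53 J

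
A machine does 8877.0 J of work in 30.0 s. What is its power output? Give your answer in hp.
P = W/t = 8877 J / 30 s = 295.9 W = 0.3968 hp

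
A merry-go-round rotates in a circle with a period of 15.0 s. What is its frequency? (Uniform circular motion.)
f = 1/T = 1/15.0 = 0.0667 Hz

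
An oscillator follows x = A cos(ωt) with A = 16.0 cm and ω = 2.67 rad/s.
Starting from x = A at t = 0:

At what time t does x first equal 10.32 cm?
cos(ωt) = x/A = 10.32/16.0 = 0.645
ωt = arccos(0.645) = 0.8698 rad
t = 0.8698/2.67 = 0.3258 s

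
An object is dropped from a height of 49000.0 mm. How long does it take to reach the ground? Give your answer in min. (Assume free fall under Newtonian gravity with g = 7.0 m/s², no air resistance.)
t = √(2h/g) (with unit conversion) = 0.06236 min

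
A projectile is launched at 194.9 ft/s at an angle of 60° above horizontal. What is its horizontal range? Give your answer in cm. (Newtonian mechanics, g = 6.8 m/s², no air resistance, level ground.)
R = v₀² sin(2θ) / g (with unit conversion) = 44940.0 cm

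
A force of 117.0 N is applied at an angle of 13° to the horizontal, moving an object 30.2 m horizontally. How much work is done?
W = Fd cosθ = 117.0×30.2×cos(13°) = 3442.8 J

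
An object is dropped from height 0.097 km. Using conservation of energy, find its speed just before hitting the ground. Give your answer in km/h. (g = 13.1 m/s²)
mgh = ½mv² → v = √(2gh) = √(2×13.1×97) = 50.41 m/s = 181.5 km/h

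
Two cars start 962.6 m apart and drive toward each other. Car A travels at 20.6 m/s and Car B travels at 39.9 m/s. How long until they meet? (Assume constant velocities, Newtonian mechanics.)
Combined speed: v_combined = 20.6 + 39.9 = 60.5 m/s
Time to meet: t = d/60.5 = 962.6/60.5 = 15.91 s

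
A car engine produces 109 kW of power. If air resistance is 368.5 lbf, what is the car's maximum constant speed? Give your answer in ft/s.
P = Fv → v = P/F = 109000 W / 1639 N = 66.5 m/s = 218.2 ft/s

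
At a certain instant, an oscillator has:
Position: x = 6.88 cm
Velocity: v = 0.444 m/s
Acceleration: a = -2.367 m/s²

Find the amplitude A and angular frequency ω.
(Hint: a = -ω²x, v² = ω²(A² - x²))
a = −ω²x → ω = √(|a|/x) = √(2.367/0.0688) = 5.865 rad/s
v² = ω²(A² − x²) → A = √(x² + v²/ω²) = √(0.0688² + 0.444²/5.865²) = 0.1023 m = 10.23 cm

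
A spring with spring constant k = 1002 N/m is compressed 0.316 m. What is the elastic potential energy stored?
PE = ½kx² = ½×1002×0.316² = 50.03 J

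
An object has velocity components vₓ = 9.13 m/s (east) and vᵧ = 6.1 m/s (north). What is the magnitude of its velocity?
|v| = √(vₓ² + vᵧ²) = √(9.13² + 6.1²) = √(120.567) = 10.98 m/s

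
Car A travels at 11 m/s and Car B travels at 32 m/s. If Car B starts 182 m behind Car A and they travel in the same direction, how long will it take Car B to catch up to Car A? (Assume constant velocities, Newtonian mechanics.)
Relative speed: v_rel = 32 - 11 = 21 m/s
Time to catch: t = d₀/v_rel = 182/21 = 8.67 s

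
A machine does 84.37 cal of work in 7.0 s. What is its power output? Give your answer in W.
P = W/t = 353 J / 7 s = 50.43 W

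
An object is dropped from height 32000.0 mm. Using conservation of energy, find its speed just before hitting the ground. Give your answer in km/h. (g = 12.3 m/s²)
mgh = ½mv² → v = √(2gh) = √(2×12.3×32) = 28.06 m/s = 101.0 km/h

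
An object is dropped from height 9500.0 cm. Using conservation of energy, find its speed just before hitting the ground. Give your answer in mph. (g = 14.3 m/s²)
mgh = ½mv² → v = √(2gh) = √(2×14.3×95) = 52.12 m/s = 116.6 mph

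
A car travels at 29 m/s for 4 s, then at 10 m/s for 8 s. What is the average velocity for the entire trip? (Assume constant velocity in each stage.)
d₁ = v₁t₁ = 29 × 4 = 116 m
d₂ = v₂t₂ = 10 × 8 = 80 m
d_total = 196 m, t_total = 12 s
v_avg = d_total/t_total = 196/12 = 16.33 m/s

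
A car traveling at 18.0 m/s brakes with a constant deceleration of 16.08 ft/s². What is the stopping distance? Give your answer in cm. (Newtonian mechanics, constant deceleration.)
d = v₀² / (2a) (with unit conversion) = 3305.0 cm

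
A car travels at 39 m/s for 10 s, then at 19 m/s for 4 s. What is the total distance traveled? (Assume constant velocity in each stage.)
d₁ = v₁t₁ = 39 × 10 = 390 m
d₂ = v₂t₂ = 19 × 4 = 76 m
d_total = 390 + 76 = 466 m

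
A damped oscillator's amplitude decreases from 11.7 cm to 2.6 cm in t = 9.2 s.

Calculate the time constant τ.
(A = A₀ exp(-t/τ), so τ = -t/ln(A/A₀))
A/A₀ = 2.6/11.7 = 0.2222; ln(A/A₀) = -1.504
τ = −t/ln(A/A₀) = −9.2/-1.504 = 6.117 s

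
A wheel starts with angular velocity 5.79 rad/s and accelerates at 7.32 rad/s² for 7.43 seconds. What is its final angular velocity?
ω = ω₀ + αt = 5.79 + 7.32 × 7.43 = 60.18 rad/s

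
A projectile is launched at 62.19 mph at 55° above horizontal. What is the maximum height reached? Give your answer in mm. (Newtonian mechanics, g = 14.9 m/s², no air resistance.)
H = v₀²sin²(θ)/(2g) (with unit conversion) = 17400.0 mm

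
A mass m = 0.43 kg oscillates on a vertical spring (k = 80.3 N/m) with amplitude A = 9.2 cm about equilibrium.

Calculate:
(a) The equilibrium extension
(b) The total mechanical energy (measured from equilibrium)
x_eq = mg/k = 0.43×9.81/80.3 = 0.05253 m = 5.253 cm
E = ½kA² = ½×80.3×(0.092)² = 0.3398 J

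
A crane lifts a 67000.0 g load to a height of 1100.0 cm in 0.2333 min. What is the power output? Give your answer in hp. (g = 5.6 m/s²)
W = mgh = 67×5.6×11 = 4127 J
P = W/t = 4127/14 = 294.8 W = 0.3954 hp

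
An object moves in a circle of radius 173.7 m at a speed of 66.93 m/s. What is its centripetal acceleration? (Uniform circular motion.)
a_c = v²/r = 66.93²/173.7 = 4479.62/173.7 = 25.79 m/s²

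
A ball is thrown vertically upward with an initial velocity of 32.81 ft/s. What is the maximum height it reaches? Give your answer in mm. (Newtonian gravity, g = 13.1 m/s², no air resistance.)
h_max = v₀²/(2g) (with unit conversion) = 3817.0 mm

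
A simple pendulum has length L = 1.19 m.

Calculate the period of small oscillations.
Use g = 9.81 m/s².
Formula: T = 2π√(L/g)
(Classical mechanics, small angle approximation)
T = 2π√(L/g) = 2π√(1.19/9.81) = 2.188 s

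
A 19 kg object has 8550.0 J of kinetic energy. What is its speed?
KE = ½mv² → v = √(2KE/m) = √(2×8550.0/19) = 30.0 m/s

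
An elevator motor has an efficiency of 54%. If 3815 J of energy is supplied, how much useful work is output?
W_out = η × W_in = 0.54 × 3815 = 2060.1 J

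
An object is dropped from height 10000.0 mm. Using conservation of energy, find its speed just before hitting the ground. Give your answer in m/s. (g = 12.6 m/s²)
mgh = ½mv² → v = √(2gh) = √(2×12.6×10) = 15.87 m/s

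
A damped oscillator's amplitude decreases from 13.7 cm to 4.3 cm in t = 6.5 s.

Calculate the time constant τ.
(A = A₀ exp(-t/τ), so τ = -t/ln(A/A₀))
A/A₀ = 4.3/13.7 = 0.3139; ln(A/A₀) = -1.159
τ = −t/ln(A/A₀) = −6.5/-1.159 = 5.609 s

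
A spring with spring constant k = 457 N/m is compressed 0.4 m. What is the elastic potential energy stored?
PE = ½kx² = ½×457×0.4² = 36.56 J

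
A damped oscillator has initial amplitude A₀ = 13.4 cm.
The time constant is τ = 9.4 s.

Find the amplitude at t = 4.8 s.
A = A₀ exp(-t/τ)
A = A₀ exp(−t/τ) = 13.4×exp(−4.8/9.4) = 8.042 cm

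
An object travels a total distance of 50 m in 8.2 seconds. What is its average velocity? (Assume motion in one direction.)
v_avg = Δd / Δt = 50 / 8.2 = 6.1 m/s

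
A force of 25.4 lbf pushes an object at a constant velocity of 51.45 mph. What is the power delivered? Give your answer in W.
P = Fv = 113 N × 23 m/s = 2599 W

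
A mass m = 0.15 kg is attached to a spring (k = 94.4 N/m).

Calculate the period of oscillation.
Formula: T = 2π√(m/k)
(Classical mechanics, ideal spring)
T = 2π√(m/k) = 2π√(0.15/94.4) = 0.2505 s; f = 1/T = 3.993 Hz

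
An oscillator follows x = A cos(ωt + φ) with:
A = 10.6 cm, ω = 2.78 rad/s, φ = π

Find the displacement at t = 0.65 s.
x = A cos(ωt + φ) = 10.6×cos(2.78×0.65 + π) = 2.481 cm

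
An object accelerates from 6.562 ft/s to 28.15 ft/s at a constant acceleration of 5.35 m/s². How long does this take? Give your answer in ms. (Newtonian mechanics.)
t = (v - v₀)/a (with unit conversion) = 1230.0 ms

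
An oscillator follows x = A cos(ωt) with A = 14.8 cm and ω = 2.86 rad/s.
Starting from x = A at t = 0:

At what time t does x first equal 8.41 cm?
cos(ωt) = x/A = 8.41/14.8 = 0.5682
ωt = arccos(0.5682) = 0.9664 rad
t = 0.9664/2.86 = 0.3379 s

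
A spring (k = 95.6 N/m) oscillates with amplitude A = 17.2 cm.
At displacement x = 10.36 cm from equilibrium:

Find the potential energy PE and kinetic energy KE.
E_total = ½kA² = ½×95.6×(0.172)² = 1.414 J
PE = ½kx² = ½×95.6×(0.1036)² = 0.513 J
KE = E_total − PE = 0.9011 J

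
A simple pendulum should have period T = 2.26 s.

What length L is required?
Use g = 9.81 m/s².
T = 2π√(L/g) → L = g(T/2π)² = 9.81×(2.26/2π)² = 1.269 m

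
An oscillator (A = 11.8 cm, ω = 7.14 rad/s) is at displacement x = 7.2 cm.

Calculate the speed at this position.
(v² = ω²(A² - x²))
v = ω√(A² − x²) = 7.14×√(0.118² − 0.072²) = 0.6675 m/s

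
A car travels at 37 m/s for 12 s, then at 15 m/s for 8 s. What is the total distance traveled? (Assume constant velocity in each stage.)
d₁ = v₁t₁ = 37 × 12 = 444 m
d₂ = v₂t₂ = 15 × 8 = 120 m
d_total = 444 + 120 = 564 m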